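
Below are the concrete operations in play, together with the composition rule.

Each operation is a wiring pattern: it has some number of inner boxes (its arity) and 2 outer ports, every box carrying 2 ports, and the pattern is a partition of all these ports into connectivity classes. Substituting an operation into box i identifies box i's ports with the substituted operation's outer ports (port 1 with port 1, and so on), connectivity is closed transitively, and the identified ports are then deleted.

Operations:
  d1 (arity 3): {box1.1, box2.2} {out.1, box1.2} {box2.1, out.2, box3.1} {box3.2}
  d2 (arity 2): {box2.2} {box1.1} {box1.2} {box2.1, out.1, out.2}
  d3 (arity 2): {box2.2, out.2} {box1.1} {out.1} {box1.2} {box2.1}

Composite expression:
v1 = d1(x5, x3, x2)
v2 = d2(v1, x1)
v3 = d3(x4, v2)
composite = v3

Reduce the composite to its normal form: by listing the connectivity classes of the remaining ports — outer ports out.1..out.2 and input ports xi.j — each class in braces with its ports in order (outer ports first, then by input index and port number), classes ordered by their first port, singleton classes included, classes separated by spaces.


Treat the ports identified at d3 as solder joints: merge, then drop.
after d1, the pattern on (x5, x3, x2) reads {out.1, x5.2} {out.2, x2.1, x3.1} {x2.2} {x3.2, x5.1} (out.j = its outer ports)
after d2, the pattern on (x5, x3, x2, x1) reads {out.1, out.2, x1.1} {x1.2} {x2.1, x3.1} {x2.2} {x3.2, x5.1} {x5.2} (out.j = its outer ports)
after d3, the pattern on (x4, x5, x3, x2, x1) reads {out.1} {out.2, x1.1} {x1.2} {x2.1, x3.1} {x2.2} {x3.2, x5.1} {x4.1} {x4.2} {x5.2} (out.j = its outer ports)

{out.1} {out.2, x1.1} {x1.2} {x2.1, x3.1} {x2.2} {x3.2, x5.1} {x4.1} {x4.2} {x5.2}


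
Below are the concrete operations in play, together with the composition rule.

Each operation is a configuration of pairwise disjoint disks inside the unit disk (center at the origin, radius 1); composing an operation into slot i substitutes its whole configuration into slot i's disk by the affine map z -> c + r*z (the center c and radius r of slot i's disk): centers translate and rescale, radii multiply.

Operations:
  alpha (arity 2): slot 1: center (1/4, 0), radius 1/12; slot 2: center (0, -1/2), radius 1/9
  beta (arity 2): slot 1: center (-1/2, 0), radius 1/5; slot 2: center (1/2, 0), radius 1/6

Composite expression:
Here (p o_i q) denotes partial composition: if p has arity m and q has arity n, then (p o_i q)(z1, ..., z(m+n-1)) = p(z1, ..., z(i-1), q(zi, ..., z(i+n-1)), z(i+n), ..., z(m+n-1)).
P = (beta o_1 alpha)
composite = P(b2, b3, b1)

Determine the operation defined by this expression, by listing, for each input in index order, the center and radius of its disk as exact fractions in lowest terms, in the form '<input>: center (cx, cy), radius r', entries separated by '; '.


Below beta, radii multiply path by path; the b-disk centers shift.
input b2: applying the 2 nested substitutions gives center (-9/20, 0), radius 1/60
input b3: applying the 2 nested substitutions gives center (-1/2, -1/10), radius 1/45
input b1: applying the 1 nested substitution gives center (1/2, 0), radius 1/6

b1: center (1/2, 0), radius 1/6; b2: center (-9/20, 0), radius 1/60; b3: center (-1/2, -1/10), radius 1/45


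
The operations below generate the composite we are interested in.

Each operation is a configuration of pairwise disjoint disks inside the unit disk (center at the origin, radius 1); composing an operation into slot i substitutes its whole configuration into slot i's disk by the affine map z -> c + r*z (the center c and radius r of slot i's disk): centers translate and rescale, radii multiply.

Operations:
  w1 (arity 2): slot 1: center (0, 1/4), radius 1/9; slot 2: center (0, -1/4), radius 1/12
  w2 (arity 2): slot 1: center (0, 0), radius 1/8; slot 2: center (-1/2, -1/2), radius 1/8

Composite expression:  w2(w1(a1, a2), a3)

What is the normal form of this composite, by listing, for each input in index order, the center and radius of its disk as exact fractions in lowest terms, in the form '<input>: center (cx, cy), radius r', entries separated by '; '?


a1: center (0, 1/32), radius 1/72; a2: center (0, -1/32), radius 1/96; a3: center (-1/2, -1/2), radius 1/8


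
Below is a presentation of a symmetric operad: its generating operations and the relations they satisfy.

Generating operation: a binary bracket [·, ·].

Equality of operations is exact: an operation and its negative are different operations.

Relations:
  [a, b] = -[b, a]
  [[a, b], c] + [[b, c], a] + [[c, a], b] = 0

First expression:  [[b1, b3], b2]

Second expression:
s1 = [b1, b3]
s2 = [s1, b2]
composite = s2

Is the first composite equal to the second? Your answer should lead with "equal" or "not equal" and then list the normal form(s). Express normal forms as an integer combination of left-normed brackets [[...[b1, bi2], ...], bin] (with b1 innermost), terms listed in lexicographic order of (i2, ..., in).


Reducing the first expression gives [[b1, b3], b2]
Reducing the second expression gives [[b1, b3], b2]
Identical normal forms: equal.

equal; both compose to [[b1, b3], b2]


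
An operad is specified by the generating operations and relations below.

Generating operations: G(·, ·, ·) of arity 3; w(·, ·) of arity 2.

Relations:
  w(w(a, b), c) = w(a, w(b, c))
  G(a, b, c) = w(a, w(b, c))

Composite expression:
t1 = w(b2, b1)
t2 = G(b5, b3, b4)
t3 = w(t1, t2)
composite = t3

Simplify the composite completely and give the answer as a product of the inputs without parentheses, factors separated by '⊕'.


b2 ⊕ b1 ⊕ b5 ⊕ b3 ⊕ b4

The w-tree's shape is irrelevant; the b-reading-order decides.
w(b2, b1) reduces to b2 ⊕ b1
G(b5, b3, b4) reduces to b5 ⊕ b3 ⊕ b4
w(w(b2, b1), G(b5, b3, b4)) reduces to b2 ⊕ b1 ⊕ b5 ⊕ b3 ⊕ b4


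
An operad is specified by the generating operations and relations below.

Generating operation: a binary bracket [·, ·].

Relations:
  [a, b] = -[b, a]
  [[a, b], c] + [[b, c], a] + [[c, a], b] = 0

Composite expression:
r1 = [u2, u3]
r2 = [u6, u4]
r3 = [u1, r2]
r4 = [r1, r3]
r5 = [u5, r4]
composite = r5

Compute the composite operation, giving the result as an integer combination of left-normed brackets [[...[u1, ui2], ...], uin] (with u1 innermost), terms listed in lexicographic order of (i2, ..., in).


-[[[[[u1, u4], u6], u2], u3], u5] + [[[[[u1, u4], u6], u3], u2], u5] + [[[[[u1, u6], u4], u2], u3], u5] - [[[[[u1, u6], u4], u3], u2], u5]

Antisymmetry and Jacobi reduce to u1-anchored left-normed brackets.
Composite bracket: [u5, [[u2, u3], [u1, [u6, u4]]]]
Applying ab - ba throughout gives 32 signed words (2^5 = 32).
Coefficients come from the u1-initial words:
  sign of u1u4u6u2u3u5 is -1, so it contributes -[[[[[u1, u4], u6], u2], u3], u5]
  sign of u1u4u6u3u2u5 is +1, so it contributes +[[[[[u1, u4], u6], u3], u2], u5]
  sign of u1u6u4u2u3u5 is +1, so it contributes +[[[[[u1, u6], u4], u2], u3], u5]
  sign of u1u6u4u3u2u5 is -1, so it contributes -[[[[[u1, u6], u4], u3], u2], u5]


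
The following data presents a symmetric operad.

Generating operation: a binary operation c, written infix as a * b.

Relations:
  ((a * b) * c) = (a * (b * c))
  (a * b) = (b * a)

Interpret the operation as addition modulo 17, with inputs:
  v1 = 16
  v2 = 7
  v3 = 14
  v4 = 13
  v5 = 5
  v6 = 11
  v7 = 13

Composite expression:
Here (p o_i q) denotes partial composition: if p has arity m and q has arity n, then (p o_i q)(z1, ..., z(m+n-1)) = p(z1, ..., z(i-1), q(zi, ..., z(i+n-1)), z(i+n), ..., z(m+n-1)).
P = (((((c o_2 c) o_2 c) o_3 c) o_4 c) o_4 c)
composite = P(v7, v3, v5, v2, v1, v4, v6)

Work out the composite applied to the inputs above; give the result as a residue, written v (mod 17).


11 (mod 17)

(v2 * v1) = 6
((v2 * v1) * v4) = 2
(v5 * ((v2 * v1) * v4)) = 7
(v3 * (v5 * ((v2 * v1) * v4))) = 4
((v3 * (v5 * ((v2 * v1) * v4))) * v6) = 15
(v7 * ((v3 * (v5 * ((v2 * v1) * v4))) * v6)) = 11


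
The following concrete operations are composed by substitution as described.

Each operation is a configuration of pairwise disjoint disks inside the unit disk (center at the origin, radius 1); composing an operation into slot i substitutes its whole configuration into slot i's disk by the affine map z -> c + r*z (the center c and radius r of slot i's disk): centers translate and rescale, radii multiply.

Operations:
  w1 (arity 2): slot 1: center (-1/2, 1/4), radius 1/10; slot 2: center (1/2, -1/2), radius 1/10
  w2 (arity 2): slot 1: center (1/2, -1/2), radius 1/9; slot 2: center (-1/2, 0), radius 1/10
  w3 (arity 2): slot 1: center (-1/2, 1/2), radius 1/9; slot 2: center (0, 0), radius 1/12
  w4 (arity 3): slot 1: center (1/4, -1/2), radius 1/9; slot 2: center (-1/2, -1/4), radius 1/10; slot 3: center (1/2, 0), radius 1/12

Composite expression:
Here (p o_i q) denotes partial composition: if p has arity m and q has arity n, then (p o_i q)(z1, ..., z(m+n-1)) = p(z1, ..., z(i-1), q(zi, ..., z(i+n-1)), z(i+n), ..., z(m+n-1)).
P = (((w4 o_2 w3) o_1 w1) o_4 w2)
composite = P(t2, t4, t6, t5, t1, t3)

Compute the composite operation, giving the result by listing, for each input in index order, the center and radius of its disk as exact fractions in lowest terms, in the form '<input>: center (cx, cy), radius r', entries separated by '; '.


Affine substitution under w4: radii multiply and t-centers shift.
tracing t2 down its 2-map path: center (7/36, -17/36), radius 1/90
tracing t4 down its 2-map path: center (11/36, -5/9), radius 1/90
tracing t6 down its 2-map path: center (-11/20, -1/5), radius 1/90
tracing t5 down its 3-map path: center (-119/240, -61/240), radius 1/1080
tracing t1 down its 3-map path: center (-121/240, -1/4), radius 1/1200
tracing t3 down its 1-map path: center (1/2, 0), radius 1/12

t1: center (-121/240, -1/4), radius 1/1200; t2: center (7/36, -17/36), radius 1/90; t3: center (1/2, 0), radius 1/12; t4: center (11/36, -5/9), radius 1/90; t5: center (-119/240, -61/240), radius 1/1080; t6: center (-11/20, -1/5), radius 1/90


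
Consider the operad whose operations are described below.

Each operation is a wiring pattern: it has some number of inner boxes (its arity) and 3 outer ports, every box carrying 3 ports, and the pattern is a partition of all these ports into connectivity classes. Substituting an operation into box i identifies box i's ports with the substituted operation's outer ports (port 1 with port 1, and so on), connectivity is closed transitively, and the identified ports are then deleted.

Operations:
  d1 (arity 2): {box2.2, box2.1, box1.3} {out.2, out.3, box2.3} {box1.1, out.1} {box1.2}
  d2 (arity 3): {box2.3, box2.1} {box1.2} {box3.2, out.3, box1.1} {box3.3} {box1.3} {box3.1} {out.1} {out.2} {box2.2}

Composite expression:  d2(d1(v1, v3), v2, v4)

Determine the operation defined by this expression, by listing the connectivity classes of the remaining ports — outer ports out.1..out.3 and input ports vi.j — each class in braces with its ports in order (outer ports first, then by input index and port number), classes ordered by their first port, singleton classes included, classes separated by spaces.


{out.1} {out.2} {out.3, v1.1, v4.2} {v1.2} {v1.3, v3.1, v3.2} {v2.1, v2.3} {v2.2} {v3.3} {v4.1} {v4.3}


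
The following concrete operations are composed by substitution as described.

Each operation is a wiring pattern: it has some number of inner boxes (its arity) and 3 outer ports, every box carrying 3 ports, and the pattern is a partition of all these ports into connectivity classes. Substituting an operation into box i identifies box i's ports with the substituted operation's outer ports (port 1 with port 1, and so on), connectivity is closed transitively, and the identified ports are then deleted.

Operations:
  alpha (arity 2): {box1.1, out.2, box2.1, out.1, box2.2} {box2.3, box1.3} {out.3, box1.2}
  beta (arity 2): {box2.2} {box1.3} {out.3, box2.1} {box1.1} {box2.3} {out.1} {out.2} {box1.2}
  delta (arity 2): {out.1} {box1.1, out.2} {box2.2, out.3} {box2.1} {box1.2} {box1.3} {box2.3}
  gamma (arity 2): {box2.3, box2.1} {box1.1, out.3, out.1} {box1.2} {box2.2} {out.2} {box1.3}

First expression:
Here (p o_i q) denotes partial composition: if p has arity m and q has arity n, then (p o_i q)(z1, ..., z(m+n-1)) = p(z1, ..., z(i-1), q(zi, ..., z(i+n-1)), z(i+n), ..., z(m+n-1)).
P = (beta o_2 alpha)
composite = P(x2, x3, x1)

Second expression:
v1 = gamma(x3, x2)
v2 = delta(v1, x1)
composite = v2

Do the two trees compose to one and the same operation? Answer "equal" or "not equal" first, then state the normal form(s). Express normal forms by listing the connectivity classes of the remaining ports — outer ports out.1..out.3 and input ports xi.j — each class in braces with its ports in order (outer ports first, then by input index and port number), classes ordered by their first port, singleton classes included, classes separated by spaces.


not equal; first: {out.1} {out.2} {out.3, x1.1, x1.2, x3.1} {x1.3, x3.3} {x2.1} {x2.2} {x2.3} {x3.2}; second: {out.1} {out.2, x3.1} {out.3, x1.2} {x1.1} {x1.3} {x2.1, x2.3} {x2.2} {x3.2} {x3.3}

The first composite normalizes to {out.1} {out.2} {out.3, x1.1, x1.2, x3.1} {x1.3, x3.3} {x2.1} {x2.2} {x2.3} {x3.2}
The second composite normalizes to {out.1} {out.2, x3.1} {out.3, x1.2} {x1.1} {x1.3} {x2.1, x2.3} {x2.2} {x3.2} {x3.3}
They disagree, so not equal.


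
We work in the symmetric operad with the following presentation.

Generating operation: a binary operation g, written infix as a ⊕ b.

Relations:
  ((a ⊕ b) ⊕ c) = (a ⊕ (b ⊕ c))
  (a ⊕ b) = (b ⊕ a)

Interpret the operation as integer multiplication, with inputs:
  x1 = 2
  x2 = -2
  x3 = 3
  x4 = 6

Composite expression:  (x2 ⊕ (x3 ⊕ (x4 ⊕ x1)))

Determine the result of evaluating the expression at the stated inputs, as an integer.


-72

(x4 ⊕ x1) = 12
(x3 ⊕ (x4 ⊕ x1)) = 36
(x2 ⊕ (x3 ⊕ (x4 ⊕ x1))) = -72


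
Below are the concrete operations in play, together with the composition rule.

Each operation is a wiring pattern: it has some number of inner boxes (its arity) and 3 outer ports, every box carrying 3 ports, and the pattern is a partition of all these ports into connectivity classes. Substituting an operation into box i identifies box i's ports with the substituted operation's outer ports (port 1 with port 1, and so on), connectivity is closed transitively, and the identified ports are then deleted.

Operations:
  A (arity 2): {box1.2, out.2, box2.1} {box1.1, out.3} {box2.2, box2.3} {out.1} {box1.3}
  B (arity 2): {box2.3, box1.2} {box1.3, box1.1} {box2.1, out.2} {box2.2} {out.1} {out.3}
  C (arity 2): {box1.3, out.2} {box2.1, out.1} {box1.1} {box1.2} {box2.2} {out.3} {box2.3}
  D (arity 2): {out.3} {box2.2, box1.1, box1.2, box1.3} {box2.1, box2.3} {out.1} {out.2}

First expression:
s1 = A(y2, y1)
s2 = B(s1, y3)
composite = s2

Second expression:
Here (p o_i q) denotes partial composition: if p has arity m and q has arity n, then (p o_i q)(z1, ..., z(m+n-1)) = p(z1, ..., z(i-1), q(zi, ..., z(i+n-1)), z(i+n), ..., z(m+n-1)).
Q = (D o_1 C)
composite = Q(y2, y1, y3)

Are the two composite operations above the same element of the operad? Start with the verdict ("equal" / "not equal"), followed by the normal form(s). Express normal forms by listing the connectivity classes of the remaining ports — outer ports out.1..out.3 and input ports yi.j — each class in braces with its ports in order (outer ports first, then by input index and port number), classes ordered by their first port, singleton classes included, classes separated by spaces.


not equal — first {out.1} {out.2, y3.1} {out.3} {y1.1, y2.2, y3.3} {y1.2, y1.3} {y2.1} {y2.3} {y3.2}, second {out.1} {out.2} {out.3} {y1.1, y2.3, y3.2} {y1.2} {y1.3} {y2.1} {y2.2} {y3.1, y3.3}

The first expression reduces to {out.1} {out.2, y3.1} {out.3} {y1.1, y2.2, y3.3} {y1.2, y1.3} {y2.1} {y2.3} {y3.2}
The second expression reduces to {out.1} {out.2} {out.3} {y1.1, y2.3, y3.2} {y1.2} {y1.3} {y2.1} {y2.2} {y3.1, y3.3}
They disagree, so not equal.


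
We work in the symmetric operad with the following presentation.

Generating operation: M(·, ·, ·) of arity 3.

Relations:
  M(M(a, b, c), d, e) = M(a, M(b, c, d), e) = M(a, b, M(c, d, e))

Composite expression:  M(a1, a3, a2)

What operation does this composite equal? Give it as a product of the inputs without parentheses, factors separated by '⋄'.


All parenthesizations of M agree; list the a-inputs left to right.
M(a1, a3, a2) linearizes to a1 ⋄ a3 ⋄ a2

a1 ⋄ a3 ⋄ a2


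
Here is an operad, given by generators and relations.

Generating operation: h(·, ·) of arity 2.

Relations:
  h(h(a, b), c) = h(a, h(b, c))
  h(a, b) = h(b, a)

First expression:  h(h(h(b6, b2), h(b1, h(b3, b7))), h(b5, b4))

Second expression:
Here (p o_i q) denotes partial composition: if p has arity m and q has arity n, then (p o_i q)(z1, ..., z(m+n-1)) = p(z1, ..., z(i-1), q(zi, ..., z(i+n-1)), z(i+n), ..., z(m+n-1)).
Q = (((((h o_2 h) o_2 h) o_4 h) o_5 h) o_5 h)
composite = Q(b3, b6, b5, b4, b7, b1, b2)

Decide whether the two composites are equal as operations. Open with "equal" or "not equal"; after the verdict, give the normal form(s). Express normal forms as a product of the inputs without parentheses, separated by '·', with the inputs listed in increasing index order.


equal; both compose to b1 · b2 · b3 · b4 · b5 · b6 · b7

The first expression, normalized: b1 · b2 · b3 · b4 · b5 · b6 · b7
The second expression, normalized: b1 · b2 · b3 · b4 · b5 · b6 · b7
One common form — equal.


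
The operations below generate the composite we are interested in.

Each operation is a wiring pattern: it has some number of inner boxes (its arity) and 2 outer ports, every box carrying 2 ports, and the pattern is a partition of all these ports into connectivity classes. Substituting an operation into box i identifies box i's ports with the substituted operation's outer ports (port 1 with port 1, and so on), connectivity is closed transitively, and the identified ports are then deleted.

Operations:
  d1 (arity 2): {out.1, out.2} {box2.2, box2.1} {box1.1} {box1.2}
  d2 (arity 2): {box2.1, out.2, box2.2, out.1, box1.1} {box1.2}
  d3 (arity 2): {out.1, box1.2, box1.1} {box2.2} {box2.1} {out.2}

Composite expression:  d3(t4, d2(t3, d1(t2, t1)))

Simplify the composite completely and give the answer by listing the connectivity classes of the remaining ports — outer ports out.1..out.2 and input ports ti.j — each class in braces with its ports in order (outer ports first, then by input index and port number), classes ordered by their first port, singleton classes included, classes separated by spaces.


{out.1, t4.1, t4.2} {out.2} {t1.1, t1.2} {t2.1} {t2.2} {t3.1} {t3.2}


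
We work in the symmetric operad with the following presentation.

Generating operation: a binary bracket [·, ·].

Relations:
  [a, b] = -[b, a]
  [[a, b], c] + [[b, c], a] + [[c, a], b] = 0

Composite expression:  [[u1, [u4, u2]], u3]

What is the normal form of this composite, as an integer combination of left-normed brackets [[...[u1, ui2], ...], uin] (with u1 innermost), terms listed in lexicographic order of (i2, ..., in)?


-[[[u1, u2], u4], u3] + [[[u1, u4], u2], u3]

Expand each bracket as ab - ba; the u1-initial words give the coefficients.
Composite bracket: [[u1, [u4, u2]], u3]
Under [a, b] = ab - ba we get 8 signed associative words (2^3 = 8).
Coefficients come from the u1-initial words:
  from u1u2u4u3, sign -1: term -[[[u1, u2], u4], u3]
  from u1u4u2u3, sign +1: term +[[[u1, u4], u2], u3]


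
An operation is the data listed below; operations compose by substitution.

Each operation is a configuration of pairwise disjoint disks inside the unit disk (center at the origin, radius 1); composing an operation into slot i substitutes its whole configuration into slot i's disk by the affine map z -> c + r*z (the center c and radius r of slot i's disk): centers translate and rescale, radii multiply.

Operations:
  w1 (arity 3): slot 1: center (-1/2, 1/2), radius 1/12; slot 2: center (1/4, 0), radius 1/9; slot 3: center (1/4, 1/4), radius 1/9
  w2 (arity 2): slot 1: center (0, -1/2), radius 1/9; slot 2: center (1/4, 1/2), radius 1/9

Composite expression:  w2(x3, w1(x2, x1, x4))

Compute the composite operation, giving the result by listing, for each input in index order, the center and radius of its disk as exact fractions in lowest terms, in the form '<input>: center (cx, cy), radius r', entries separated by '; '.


x1: center (5/18, 1/2), radius 1/81; x2: center (7/36, 5/9), radius 1/108; x3: center (0, -1/2), radius 1/9; x4: center (5/18, 19/36), radius 1/81


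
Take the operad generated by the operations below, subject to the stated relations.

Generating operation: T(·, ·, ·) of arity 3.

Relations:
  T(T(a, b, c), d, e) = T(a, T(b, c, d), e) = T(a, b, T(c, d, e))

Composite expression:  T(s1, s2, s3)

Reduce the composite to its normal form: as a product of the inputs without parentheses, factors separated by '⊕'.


Key point: T is associative — brackets drop, the s-order remains.
T(s1, s2, s3) unparenthesizes to s1 ⊕ s2 ⊕ s3

s1 ⊕ s2 ⊕ s3


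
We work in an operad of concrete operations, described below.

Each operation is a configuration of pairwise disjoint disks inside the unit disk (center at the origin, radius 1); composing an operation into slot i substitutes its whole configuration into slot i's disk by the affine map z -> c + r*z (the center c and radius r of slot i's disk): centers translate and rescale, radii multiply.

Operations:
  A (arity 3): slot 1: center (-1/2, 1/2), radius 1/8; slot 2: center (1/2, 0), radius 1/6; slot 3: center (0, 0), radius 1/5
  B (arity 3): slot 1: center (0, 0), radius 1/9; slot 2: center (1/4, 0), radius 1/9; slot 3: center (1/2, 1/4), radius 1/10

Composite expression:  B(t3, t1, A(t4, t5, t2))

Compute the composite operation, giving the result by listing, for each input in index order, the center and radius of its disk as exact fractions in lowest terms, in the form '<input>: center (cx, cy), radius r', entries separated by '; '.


t1: center (1/4, 0), radius 1/9; t2: center (1/2, 1/4), radius 1/50; t3: center (0, 0), radius 1/9; t4: center (9/20, 3/10), radius 1/80; t5: center (11/20, 1/4), radius 1/60

Follow each t-input down from B: c' goes to c + r*c', radius to r*r'.
tracing t3 down its 1-map path: center (0, 0), radius 1/9
tracing t1 down its 1-map path: center (1/4, 0), radius 1/9
tracing t4 down its 2-map path: center (9/20, 3/10), radius 1/80
tracing t5 down its 2-map path: center (11/20, 1/4), radius 1/60
tracing t2 down its 2-map path: center (1/2, 1/4), radius 1/50


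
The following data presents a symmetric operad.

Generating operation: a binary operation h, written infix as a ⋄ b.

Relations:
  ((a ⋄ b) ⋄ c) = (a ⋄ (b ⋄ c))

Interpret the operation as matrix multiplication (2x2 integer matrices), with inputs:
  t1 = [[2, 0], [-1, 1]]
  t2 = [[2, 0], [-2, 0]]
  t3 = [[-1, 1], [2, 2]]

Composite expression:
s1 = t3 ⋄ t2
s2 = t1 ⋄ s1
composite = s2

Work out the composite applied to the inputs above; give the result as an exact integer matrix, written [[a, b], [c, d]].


(t3 ⋄ t2) = [[-4, 0], [0, 0]]
(t1 ⋄ (t3 ⋄ t2)) = [[-8, 0], [4, 0]]

[[-8, 0], [4, 0]]


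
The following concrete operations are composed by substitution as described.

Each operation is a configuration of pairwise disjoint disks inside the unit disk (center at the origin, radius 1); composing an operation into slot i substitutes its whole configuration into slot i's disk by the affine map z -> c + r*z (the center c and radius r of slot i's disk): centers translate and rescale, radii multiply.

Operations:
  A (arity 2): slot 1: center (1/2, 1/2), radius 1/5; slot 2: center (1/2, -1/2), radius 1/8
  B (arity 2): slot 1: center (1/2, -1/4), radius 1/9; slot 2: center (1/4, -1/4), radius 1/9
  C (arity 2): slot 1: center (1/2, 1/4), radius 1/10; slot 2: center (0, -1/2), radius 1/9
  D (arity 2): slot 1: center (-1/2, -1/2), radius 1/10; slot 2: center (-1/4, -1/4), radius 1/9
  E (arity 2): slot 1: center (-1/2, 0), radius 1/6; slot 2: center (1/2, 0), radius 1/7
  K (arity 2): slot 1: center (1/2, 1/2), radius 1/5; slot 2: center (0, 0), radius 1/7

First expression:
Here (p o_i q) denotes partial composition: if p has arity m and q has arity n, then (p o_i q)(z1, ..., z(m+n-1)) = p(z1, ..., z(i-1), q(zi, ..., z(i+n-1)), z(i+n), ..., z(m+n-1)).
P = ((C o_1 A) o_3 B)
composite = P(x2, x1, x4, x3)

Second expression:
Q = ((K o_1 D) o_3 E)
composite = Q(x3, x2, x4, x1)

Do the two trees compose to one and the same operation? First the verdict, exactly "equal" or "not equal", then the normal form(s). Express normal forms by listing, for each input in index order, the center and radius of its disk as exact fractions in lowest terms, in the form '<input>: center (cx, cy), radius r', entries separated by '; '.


not equal — first x1: center (11/20, 1/5), radius 1/80; x2: center (11/20, 3/10), radius 1/50; x3: center (1/36, -19/36), radius 1/81; x4: center (1/18, -19/36), radius 1/81, second x1: center (1/14, 0), radius 1/49; x2: center (9/20, 9/20), radius 1/45; x3: center (2/5, 2/5), radius 1/50; x4: center (-1/14, 0), radius 1/42


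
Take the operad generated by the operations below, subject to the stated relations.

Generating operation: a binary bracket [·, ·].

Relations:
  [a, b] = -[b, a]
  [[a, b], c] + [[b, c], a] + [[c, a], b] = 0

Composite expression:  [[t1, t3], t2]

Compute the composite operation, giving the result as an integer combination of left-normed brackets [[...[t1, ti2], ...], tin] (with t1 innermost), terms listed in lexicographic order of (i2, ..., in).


In the tensor algebra, words opening t1 carry the t1-anchored form.
Composite bracket: [[t1, t3], t2]
Under [a, b] = ab - ba we get 4 signed associative words (2^2 = 4).
Only words starting with t1 matter:
  the word t1t3t2 carries sign +1 and contributes +[[t1, t3], t2]

[[t1, t3], t2]


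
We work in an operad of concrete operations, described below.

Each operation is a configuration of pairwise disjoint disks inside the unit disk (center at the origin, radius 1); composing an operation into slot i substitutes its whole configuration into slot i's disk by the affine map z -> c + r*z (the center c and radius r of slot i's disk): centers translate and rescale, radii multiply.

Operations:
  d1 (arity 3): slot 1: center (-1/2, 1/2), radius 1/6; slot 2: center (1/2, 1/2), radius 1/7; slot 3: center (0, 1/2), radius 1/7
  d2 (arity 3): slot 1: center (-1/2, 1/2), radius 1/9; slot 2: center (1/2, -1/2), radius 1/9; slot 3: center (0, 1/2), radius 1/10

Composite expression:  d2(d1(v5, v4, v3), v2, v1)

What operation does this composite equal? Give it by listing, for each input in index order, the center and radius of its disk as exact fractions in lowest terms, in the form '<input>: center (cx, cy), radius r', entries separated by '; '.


Affine substitution under d2: radii multiply and v-centers shift.
v5 passes through 2 substitutions, ending at center (-5/9, 5/9), radius 1/54
v4 passes through 2 substitutions, ending at center (-4/9, 5/9), radius 1/63
v3 passes through 2 substitutions, ending at center (-1/2, 5/9), radius 1/63
v2 passes through 1 substitution, ending at center (1/2, -1/2), radius 1/9
v1 passes through 1 substitution, ending at center (0, 1/2), radius 1/10

v1: center (0, 1/2), radius 1/10; v2: center (1/2, -1/2), radius 1/9; v3: center (-1/2, 5/9), radius 1/63; v4: center (-4/9, 5/9), radius 1/63; v5: center (-5/9, 5/9), radius 1/54


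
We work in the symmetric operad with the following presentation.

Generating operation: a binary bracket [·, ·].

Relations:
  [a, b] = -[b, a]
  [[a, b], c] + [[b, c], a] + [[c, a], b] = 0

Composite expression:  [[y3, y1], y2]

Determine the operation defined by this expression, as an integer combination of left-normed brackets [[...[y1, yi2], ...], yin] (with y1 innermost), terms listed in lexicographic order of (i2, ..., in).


-[[y1, y3], y2]

Antisymmetry and Jacobi reduce to y1-anchored left-normed brackets.
Composite bracket: [[y3, y1], y2]
Applying ab - ba throughout gives 4 signed words (2^2 = 4).
Keep just the words that open with y1:
  y1y3y2 appears with sign -1, giving the term -[[y1, y3], y2]


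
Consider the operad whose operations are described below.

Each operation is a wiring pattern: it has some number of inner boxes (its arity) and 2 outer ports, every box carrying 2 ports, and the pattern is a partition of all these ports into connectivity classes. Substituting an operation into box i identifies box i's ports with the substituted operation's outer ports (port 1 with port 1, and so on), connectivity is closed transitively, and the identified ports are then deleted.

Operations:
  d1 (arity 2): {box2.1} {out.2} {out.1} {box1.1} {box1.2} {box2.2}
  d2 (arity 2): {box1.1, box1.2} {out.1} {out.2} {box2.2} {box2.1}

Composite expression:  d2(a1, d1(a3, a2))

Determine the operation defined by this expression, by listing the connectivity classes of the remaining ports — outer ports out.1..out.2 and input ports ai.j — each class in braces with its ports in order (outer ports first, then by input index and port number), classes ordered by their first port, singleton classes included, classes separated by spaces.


{out.1} {out.2} {a1.1, a1.2} {a2.1} {a2.2} {a3.1} {a3.2}

Two ports join when wires chain via d2-identified ports.
composing d1 on (a3, a2), with out.j its own outer ports: {out.1} {out.2} {a2.1} {a2.2} {a3.1} {a3.2}
composing d2 on (a1, a3, a2), with out.j its own outer ports: {out.1} {out.2} {a1.1, a1.2} {a2.1} {a2.2} {a3.1} {a3.2}


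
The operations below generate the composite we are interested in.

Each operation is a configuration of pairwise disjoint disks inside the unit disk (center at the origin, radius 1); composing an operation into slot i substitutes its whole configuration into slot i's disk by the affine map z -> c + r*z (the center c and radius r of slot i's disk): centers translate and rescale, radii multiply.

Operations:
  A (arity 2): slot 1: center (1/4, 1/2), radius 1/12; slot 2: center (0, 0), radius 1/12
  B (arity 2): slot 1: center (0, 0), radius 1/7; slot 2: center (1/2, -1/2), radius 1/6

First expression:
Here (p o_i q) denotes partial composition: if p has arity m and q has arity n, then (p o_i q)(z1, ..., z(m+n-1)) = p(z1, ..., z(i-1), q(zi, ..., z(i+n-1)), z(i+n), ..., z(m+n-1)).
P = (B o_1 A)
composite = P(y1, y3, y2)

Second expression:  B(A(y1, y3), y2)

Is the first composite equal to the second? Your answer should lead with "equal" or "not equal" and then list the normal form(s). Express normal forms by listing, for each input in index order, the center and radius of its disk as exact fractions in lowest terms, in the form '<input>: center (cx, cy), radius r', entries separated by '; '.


equal: each reduces to y1: center (1/28, 1/14), radius 1/84; y2: center (1/2, -1/2), radius 1/6; y3: center (0, 0), radius 1/84

The first expression, normalized: y1: center (1/28, 1/14), radius 1/84; y2: center (1/2, -1/2), radius 1/6; y3: center (0, 0), radius 1/84
The second expression, normalized: y1: center (1/28, 1/14), radius 1/84; y2: center (1/2, -1/2), radius 1/6; y3: center (0, 0), radius 1/84
Same normal form: equal.


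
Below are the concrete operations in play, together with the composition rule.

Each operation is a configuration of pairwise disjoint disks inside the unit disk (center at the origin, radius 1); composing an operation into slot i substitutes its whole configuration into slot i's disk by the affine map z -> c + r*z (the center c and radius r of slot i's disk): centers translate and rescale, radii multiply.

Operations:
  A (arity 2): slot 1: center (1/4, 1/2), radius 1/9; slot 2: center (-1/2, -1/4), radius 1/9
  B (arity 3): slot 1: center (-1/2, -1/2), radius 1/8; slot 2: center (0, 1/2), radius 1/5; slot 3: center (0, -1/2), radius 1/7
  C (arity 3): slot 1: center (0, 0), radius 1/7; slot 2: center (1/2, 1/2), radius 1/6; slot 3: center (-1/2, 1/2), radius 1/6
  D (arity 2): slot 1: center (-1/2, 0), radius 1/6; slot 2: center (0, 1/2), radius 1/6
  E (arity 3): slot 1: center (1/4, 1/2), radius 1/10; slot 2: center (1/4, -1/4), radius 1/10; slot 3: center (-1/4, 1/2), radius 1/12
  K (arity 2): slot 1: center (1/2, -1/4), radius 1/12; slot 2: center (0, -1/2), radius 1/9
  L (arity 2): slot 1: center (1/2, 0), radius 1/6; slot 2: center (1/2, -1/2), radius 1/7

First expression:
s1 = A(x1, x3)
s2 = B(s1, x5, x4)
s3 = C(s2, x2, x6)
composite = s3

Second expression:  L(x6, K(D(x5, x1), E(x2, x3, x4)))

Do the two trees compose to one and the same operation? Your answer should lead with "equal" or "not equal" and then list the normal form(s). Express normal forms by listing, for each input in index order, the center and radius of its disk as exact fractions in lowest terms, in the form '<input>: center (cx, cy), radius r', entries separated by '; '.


not equal; first: x1: center (-15/224, -1/16), radius 1/504; x2: center (1/2, 1/2), radius 1/6; x3: center (-9/112, -17/224), radius 1/504; x4: center (0, -1/14), radius 1/49; x5: center (0, 1/14), radius 1/35; x6: center (-1/2, 1/2), radius 1/6; second: x1: center (4/7, -89/168), radius 1/504; x2: center (127/252, -71/126), radius 1/630; x3: center (127/252, -145/252), radius 1/630; x4: center (125/252, -71/126), radius 1/756; x5: center (95/168, -15/28), radius 1/504; x6: center (1/2, 0), radius 1/6

The first expression, normalized: x1: center (-15/224, -1/16), radius 1/504; x2: center (1/2, 1/2), radius 1/6; x3: center (-9/112, -17/224), radius 1/504; x4: center (0, -1/14), radius 1/49; x5: center (0, 1/14), radius 1/35; x6: center (-1/2, 1/2), radius 1/6
The second expression, normalized: x1: center (4/7, -89/168), radius 1/504; x2: center (127/252, -71/126), radius 1/630; x3: center (127/252, -145/252), radius 1/630; x4: center (125/252, -71/126), radius 1/756; x5: center (95/168, -15/28), radius 1/504; x6: center (1/2, 0), radius 1/6
Distinct normal forms: not equal.


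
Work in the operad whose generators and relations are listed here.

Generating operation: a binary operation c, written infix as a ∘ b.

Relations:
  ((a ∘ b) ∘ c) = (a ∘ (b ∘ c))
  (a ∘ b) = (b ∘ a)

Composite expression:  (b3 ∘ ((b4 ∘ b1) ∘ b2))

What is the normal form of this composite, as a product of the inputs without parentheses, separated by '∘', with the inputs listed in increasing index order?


b1 ∘ b2 ∘ b3 ∘ b4

Shape and order are irrelevant to c; the b-input set decides.
(b4 ∘ b1) unparenthesizes to b4 ∘ b1
((b4 ∘ b1) ∘ b2) unparenthesizes to b4 ∘ b1 ∘ b2
(b3 ∘ ((b4 ∘ b1) ∘ b2)) unparenthesizes to b3 ∘ b4 ∘ b1 ∘ b2
reordering the factors by index: b1 ∘ b2 ∘ b3 ∘ b4


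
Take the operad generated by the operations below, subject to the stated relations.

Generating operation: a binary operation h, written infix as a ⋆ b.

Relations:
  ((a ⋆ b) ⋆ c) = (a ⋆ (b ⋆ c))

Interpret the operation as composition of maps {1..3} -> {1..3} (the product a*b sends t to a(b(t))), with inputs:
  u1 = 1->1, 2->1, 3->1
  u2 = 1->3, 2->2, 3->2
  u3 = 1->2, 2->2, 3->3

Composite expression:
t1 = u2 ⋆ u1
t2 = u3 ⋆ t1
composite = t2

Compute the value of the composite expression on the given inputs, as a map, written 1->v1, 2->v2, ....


1->3, 2->3, 3->3

(u2 ⋆ u1) = 1->3, 2->3, 3->3
(u3 ⋆ (u2 ⋆ u1)) = 1->3, 2->3, 3->3


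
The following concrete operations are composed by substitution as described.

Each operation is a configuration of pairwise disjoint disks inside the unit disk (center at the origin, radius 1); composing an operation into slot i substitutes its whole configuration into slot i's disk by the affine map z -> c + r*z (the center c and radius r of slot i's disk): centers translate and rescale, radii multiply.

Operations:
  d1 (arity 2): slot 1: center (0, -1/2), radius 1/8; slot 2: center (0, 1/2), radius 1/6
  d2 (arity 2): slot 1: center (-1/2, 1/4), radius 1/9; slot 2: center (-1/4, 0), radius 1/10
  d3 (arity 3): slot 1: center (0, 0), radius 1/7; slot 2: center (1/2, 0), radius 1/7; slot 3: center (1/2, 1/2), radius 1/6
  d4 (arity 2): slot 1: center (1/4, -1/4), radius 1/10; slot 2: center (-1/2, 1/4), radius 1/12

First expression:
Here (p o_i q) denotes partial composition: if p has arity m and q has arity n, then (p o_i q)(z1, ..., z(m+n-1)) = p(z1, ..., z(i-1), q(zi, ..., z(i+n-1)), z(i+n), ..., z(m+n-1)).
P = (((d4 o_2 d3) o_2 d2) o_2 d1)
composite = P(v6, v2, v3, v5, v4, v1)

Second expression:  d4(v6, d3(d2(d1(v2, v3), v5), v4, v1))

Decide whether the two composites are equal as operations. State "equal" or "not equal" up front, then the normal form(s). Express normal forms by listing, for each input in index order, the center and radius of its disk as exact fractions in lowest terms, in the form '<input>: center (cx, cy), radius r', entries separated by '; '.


equal; both compose to v1: center (-11/24, 7/24), radius 1/72; v2: center (-85/168, 109/432), radius 1/6048; v3: center (-85/168, 767/3024), radius 1/4536; v4: center (-11/24, 1/4), radius 1/84; v5: center (-169/336, 1/4), radius 1/840; v6: center (1/4, -1/4), radius 1/10

Normal form of the first expression: v1: center (-11/24, 7/24), radius 1/72; v2: center (-85/168, 109/432), radius 1/6048; v3: center (-85/168, 767/3024), radius 1/4536; v4: center (-11/24, 1/4), radius 1/84; v5: center (-169/336, 1/4), radius 1/840; v6: center (1/4, -1/4), radius 1/10
Normal form of the second expression: v1: center (-11/24, 7/24), radius 1/72; v2: center (-85/168, 109/432), radius 1/6048; v3: center (-85/168, 767/3024), radius 1/4536; v4: center (-11/24, 1/4), radius 1/84; v5: center (-169/336, 1/4), radius 1/840; v6: center (1/4, -1/4), radius 1/10
Both agree, so they are equal.


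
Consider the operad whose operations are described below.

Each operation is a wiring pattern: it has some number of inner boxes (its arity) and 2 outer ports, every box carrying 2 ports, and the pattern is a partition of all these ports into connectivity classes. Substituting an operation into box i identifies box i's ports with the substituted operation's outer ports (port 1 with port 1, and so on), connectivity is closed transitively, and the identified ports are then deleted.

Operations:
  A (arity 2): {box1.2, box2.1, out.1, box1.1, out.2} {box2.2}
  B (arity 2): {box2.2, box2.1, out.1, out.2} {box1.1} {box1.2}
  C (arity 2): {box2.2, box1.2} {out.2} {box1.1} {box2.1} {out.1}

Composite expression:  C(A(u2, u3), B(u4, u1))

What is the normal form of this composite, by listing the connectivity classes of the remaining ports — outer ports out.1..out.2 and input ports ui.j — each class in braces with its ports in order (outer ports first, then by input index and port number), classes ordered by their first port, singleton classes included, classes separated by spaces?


{out.1} {out.2} {u1.1, u1.2, u2.1, u2.2, u3.1} {u3.2} {u4.1} {u4.2}

After gluing at C, chains via deleted ports link the u-ports.
A over (u2, u3) gives {out.1, out.2, u2.1, u2.2, u3.1} {u3.2}, out.j being that stage's outer ports
B over (u4, u1) gives {out.1, out.2, u1.1, u1.2} {u4.1} {u4.2}, out.j being that stage's outer ports
C over (u2, u3, u4, u1) gives {out.1} {out.2} {u1.1, u1.2, u2.1, u2.2, u3.1} {u3.2} {u4.1} {u4.2}, out.j being that stage's outer ports


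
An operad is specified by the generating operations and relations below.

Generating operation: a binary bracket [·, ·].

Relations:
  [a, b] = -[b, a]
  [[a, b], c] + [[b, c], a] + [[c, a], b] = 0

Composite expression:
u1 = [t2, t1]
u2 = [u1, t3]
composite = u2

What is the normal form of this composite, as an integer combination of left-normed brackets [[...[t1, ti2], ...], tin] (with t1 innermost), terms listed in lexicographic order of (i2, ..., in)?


-[[t1, t2], t3]


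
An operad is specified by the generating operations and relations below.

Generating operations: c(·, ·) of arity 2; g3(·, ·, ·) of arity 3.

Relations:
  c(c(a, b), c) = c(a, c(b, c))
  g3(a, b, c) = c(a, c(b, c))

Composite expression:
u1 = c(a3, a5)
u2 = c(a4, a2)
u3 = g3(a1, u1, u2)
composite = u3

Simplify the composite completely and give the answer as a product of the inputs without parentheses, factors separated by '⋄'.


a1 ⋄ a3 ⋄ a5 ⋄ a4 ⋄ a2

All parenthesizations of g3 agree; list the a-inputs left to right.
c(a3, a5) collapses to a3 ⋄ a5
c(a4, a2) collapses to a4 ⋄ a2
g3(a1, c(a3, a5), c(a4, a2)) collapses to a1 ⋄ a3 ⋄ a5 ⋄ a4 ⋄ a2
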